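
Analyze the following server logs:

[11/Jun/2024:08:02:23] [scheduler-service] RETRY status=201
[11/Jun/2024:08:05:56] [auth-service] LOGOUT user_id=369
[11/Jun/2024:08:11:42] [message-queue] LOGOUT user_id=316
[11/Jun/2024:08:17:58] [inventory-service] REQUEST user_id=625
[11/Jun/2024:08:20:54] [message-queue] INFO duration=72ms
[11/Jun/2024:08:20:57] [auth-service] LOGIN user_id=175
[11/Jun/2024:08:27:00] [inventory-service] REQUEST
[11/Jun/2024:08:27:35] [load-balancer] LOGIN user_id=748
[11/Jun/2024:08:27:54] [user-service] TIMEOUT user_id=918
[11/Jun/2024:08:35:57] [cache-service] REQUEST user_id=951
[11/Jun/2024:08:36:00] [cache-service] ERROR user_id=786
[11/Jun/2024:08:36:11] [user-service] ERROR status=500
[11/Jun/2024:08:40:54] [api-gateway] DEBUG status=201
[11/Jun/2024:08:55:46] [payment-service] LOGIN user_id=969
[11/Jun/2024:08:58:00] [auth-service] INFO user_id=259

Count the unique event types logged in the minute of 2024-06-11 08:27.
3

To count unique event types:

1. Filter events in the minute starting at 2024-06-11 08:27
2. Extract event types from matching entries
3. Count unique types: 3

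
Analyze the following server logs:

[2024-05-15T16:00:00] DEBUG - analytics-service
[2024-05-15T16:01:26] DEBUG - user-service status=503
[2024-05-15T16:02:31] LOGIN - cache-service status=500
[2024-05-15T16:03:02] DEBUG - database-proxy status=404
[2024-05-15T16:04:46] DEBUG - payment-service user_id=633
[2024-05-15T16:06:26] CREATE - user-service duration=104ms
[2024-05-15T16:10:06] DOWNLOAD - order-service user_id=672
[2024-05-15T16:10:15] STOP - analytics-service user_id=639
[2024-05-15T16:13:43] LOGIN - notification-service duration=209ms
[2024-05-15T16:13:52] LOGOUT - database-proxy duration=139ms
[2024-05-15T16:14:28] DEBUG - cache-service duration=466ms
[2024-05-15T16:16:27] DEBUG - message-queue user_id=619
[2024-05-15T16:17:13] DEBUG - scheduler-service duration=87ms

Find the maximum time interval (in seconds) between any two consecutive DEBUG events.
582

To find the longest gap:

1. Extract all DEBUG events in chronological order
2. Calculate time differences between consecutive events
3. Find the maximum difference
4. Longest gap: 582 seconds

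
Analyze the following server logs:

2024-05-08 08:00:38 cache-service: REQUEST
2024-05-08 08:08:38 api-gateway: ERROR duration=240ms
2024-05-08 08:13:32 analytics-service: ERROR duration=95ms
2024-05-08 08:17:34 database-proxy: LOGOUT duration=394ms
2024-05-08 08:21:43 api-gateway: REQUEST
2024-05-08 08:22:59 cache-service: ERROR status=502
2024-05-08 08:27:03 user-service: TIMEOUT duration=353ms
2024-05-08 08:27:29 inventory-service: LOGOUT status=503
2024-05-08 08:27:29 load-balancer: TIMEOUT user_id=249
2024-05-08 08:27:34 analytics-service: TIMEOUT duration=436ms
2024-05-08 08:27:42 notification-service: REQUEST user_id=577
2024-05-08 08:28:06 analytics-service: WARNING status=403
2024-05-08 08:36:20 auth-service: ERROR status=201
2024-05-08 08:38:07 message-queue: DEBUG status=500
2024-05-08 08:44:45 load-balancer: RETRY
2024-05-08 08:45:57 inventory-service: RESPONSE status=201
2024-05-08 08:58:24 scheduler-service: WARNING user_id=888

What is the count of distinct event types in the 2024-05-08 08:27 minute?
3

To count unique event types:

1. Filter events in the minute starting at 2024-05-08 08:27
2. Extract event types from matching entries
3. Count unique types: 3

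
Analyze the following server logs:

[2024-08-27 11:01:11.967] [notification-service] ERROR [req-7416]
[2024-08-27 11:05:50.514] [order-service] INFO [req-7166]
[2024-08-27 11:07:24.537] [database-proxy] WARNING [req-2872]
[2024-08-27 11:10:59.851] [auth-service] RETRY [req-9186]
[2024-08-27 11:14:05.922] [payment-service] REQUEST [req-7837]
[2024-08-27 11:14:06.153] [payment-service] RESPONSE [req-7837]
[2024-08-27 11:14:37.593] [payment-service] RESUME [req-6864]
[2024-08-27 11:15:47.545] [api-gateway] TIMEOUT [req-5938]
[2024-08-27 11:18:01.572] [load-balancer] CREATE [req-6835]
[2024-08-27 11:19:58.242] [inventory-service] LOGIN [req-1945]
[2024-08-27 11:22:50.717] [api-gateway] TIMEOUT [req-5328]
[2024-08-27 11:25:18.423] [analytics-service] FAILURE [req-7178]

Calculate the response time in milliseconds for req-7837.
231

To calculate latency:

1. Find REQUEST with id req-7837: 2024-08-27 11:14:05.922
2. Find RESPONSE with id req-7837: 2024-08-27 11:14:06.153
3. Latency: 2024-08-27 11:14:06.153 - 2024-08-27 11:14:05.922 = 231ms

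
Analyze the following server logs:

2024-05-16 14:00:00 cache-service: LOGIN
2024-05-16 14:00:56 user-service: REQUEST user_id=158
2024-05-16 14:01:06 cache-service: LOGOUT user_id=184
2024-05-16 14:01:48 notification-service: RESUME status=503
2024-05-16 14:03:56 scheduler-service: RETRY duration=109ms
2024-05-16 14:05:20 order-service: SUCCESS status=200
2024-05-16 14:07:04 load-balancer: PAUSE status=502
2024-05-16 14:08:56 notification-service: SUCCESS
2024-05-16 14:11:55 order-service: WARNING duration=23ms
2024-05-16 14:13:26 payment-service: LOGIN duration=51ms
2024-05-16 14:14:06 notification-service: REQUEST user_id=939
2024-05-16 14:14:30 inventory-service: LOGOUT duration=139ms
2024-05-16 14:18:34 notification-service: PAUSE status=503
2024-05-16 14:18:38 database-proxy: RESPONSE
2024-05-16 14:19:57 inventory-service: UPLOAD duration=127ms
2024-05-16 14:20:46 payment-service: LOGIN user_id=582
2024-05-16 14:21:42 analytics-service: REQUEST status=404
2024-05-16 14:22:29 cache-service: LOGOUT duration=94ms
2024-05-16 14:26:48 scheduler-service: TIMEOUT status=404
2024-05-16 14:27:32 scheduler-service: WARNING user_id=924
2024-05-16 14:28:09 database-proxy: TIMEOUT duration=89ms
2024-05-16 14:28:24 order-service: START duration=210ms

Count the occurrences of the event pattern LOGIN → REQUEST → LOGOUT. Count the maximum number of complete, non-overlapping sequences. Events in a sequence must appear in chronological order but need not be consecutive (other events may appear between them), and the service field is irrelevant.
3

To count sequences:

1. Look for pattern: LOGIN → REQUEST → LOGOUT
2. Greedily scan the log in chronological order, matching each sequence element in turn (ignoring service)
3. Each time the full pattern completes, increment the count and restart matching from the next event
4. Complete non-overlapping sequences found: 3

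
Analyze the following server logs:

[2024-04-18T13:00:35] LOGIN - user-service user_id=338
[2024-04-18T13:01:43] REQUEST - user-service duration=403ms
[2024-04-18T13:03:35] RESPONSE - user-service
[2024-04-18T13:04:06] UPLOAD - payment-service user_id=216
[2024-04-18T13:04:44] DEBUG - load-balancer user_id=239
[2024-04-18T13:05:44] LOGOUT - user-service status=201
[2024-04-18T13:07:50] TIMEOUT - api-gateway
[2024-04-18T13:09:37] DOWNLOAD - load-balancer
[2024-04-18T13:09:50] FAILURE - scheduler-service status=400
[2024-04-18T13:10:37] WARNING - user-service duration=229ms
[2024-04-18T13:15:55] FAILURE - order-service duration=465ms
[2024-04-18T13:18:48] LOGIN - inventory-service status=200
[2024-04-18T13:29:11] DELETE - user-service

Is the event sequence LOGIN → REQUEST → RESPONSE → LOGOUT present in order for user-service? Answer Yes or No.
Yes

To verify sequence order:

1. Find all events in sequence LOGIN → REQUEST → RESPONSE → LOGOUT for user-service
2. Extract their timestamps
3. Check if timestamps are in ascending order
4. Result: Yes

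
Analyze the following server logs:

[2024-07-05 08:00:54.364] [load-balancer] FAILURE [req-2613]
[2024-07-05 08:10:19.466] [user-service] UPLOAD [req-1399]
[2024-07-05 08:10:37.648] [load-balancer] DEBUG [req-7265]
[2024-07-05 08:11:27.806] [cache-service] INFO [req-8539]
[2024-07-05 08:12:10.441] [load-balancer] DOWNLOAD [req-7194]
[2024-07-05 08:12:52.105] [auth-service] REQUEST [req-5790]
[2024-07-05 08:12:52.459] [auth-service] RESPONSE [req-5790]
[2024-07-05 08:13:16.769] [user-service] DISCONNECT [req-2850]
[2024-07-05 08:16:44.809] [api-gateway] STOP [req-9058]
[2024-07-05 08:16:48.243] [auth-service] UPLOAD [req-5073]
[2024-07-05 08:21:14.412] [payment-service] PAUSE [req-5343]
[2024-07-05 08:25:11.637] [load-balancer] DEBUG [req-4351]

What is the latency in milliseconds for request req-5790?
354

To calculate latency:

1. Find REQUEST with id req-5790: 2024-07-05 08:12:52.105
2. Find RESPONSE with id req-5790: 2024-07-05 08:12:52.459
3. Latency: 2024-07-05 08:12:52.459 - 2024-07-05 08:12:52.105 = 354ms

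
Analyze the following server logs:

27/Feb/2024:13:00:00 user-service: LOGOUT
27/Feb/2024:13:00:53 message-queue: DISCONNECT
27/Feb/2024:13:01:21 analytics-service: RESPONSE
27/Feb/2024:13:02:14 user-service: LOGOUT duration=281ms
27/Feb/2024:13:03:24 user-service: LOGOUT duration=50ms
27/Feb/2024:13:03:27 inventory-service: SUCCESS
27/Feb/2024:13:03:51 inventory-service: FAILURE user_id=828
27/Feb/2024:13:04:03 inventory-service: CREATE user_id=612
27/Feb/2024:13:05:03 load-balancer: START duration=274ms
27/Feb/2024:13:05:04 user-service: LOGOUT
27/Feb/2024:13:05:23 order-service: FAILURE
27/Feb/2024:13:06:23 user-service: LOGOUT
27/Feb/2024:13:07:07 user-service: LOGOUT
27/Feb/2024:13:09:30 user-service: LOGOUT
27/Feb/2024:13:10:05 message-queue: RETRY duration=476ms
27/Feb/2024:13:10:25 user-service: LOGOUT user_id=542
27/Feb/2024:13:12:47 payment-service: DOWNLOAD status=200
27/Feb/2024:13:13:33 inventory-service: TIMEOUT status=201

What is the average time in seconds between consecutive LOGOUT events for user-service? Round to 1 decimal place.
89.3

To calculate average interval:

1. Find all LOGOUT events for user-service in order
2. Calculate time gaps between consecutive events
3. Compute mean of gaps: 625 / 7 = 89.3 seconds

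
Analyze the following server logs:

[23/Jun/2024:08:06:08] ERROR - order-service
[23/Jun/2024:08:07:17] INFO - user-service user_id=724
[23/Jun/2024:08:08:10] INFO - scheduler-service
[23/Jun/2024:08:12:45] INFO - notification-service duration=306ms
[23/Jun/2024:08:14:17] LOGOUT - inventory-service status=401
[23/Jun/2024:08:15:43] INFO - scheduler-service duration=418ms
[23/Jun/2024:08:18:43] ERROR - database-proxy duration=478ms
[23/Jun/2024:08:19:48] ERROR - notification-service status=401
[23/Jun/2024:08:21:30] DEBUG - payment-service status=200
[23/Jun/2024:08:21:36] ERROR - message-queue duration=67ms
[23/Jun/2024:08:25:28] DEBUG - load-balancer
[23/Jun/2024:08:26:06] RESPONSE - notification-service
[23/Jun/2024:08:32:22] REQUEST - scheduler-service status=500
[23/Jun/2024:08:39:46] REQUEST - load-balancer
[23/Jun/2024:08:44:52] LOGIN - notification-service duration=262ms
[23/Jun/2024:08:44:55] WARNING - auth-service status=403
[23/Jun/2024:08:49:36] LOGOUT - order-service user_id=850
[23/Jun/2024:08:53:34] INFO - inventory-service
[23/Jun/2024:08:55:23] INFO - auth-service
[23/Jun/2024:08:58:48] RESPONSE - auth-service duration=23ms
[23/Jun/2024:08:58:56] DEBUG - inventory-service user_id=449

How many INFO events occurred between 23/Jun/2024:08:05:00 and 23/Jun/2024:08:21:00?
4

To count events in the time window:

1. Window boundaries: 23/Jun/2024:08:05:00 to 23/Jun/2024:08:21:00
2. Filter for INFO events within this window
3. Count matching events: 4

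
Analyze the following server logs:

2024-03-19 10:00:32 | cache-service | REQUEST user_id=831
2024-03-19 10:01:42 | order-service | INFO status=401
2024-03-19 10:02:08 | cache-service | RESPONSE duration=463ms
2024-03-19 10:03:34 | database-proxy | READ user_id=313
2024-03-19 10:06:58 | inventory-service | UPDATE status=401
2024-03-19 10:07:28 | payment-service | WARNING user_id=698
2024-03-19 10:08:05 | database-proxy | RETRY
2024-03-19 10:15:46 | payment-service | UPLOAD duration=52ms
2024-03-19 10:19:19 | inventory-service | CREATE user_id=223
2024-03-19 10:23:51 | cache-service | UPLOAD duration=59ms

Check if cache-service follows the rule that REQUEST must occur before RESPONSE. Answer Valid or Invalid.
Valid

To validate ordering:

1. Required order: REQUEST → RESPONSE
2. Rule: REQUEST must occur before RESPONSE
3. Check actual order of events for cache-service
4. Result: Valid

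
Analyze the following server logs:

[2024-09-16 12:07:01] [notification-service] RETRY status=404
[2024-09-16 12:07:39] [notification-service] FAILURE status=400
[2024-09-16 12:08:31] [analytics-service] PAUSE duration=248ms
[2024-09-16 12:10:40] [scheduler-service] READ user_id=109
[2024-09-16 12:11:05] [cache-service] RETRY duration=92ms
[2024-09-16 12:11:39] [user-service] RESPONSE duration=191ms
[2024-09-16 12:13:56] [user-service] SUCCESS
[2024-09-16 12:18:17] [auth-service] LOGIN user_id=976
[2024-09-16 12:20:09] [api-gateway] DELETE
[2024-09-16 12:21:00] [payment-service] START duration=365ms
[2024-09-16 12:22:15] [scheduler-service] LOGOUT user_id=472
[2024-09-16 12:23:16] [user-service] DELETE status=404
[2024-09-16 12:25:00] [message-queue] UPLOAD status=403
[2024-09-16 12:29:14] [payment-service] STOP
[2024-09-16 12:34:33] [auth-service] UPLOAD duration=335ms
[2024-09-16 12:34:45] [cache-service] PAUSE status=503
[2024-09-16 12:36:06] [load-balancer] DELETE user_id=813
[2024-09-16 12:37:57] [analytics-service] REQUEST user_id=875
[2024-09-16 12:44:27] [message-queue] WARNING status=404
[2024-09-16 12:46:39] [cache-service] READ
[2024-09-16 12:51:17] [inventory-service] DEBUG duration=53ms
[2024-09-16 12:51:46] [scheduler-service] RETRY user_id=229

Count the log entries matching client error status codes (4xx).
5

To find matching entries:

1. Pattern to match: client error status codes (4xx)
2. Scan each log entry for the pattern
3. Count matches: 5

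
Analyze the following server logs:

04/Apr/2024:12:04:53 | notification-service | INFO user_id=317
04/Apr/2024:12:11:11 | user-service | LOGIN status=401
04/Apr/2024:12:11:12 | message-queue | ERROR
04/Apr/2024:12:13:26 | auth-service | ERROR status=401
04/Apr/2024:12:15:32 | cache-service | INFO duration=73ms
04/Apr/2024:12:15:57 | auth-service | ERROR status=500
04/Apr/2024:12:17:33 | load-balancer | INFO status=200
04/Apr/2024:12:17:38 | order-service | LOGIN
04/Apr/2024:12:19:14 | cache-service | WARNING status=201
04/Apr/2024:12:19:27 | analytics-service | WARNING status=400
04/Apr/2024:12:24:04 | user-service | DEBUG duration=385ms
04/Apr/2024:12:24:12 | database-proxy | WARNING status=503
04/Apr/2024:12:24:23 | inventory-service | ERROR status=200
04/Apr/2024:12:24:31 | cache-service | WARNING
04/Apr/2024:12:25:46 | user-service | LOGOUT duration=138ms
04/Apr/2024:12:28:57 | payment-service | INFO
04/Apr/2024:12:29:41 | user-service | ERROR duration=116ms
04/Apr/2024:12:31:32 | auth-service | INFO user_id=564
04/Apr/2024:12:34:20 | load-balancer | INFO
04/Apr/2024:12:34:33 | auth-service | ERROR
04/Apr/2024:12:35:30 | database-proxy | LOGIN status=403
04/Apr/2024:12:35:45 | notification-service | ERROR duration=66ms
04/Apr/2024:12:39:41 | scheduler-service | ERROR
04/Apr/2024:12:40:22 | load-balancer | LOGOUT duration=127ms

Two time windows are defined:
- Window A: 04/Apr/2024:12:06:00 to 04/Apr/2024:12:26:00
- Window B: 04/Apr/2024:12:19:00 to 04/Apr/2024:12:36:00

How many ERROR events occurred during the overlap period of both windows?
1

To find overlap events:

1. Window A: 04/Apr/2024:12:06:00 to 04/Apr/2024:12:26:00
2. Window B: 04/Apr/2024:12:19:00 to 04/Apr/2024:12:36:00
3. Overlap period: 04/Apr/2024:12:19:00 to 04/Apr/2024:12:26:00
4. Count ERROR events in overlap: 1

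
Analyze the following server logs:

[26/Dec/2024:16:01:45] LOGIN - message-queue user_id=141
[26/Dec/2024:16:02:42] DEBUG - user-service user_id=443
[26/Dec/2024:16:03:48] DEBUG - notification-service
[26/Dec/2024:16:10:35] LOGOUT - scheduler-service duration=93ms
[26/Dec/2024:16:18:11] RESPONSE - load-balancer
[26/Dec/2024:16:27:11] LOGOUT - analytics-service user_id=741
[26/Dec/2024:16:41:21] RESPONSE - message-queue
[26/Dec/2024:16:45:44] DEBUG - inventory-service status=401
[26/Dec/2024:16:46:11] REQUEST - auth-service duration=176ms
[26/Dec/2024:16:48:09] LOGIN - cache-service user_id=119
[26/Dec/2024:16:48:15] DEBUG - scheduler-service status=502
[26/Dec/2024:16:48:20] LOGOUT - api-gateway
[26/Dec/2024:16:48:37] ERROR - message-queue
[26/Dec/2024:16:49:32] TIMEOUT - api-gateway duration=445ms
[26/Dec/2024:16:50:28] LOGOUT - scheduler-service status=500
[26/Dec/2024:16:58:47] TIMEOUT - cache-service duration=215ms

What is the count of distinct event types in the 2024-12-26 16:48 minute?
4

To count unique event types:

1. Filter events in the minute starting at 2024-12-26 16:48
2. Extract event types from matching entries
3. Count unique types: 4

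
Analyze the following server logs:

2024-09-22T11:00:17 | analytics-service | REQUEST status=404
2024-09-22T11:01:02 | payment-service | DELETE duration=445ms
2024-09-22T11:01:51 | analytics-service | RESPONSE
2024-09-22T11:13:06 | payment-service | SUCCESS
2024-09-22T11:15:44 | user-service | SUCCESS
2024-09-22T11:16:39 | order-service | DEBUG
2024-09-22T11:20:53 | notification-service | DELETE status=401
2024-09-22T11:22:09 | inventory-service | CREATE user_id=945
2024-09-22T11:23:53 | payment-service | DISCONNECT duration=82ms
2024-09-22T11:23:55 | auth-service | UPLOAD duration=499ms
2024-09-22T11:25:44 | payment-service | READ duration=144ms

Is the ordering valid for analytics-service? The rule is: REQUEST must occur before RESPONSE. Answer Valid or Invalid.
Valid

To validate ordering:

1. Required order: REQUEST → RESPONSE
2. Rule: REQUEST must occur before RESPONSE
3. Check actual order of events for analytics-service
4. Result: Valid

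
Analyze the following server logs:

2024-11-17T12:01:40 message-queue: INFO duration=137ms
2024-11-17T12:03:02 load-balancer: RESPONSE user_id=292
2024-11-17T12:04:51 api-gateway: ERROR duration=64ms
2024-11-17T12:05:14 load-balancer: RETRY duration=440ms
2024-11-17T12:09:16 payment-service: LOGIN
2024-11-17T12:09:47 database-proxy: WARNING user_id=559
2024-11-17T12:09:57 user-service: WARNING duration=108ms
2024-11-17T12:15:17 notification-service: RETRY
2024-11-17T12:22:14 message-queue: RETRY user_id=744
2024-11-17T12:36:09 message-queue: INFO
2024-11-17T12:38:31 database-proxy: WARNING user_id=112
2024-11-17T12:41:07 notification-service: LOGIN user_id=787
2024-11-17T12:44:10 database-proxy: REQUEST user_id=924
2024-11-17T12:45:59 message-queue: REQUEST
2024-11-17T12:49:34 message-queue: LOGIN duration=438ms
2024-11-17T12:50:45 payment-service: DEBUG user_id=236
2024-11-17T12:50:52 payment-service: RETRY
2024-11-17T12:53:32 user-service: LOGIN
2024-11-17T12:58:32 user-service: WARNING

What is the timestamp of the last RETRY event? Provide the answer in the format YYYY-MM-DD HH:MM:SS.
2024-11-17 12:50:52

To find the last event:

1. Filter for all RETRY events
2. Sort by timestamp
3. Select the last one
4. Timestamp: 2024-11-17 12:50:52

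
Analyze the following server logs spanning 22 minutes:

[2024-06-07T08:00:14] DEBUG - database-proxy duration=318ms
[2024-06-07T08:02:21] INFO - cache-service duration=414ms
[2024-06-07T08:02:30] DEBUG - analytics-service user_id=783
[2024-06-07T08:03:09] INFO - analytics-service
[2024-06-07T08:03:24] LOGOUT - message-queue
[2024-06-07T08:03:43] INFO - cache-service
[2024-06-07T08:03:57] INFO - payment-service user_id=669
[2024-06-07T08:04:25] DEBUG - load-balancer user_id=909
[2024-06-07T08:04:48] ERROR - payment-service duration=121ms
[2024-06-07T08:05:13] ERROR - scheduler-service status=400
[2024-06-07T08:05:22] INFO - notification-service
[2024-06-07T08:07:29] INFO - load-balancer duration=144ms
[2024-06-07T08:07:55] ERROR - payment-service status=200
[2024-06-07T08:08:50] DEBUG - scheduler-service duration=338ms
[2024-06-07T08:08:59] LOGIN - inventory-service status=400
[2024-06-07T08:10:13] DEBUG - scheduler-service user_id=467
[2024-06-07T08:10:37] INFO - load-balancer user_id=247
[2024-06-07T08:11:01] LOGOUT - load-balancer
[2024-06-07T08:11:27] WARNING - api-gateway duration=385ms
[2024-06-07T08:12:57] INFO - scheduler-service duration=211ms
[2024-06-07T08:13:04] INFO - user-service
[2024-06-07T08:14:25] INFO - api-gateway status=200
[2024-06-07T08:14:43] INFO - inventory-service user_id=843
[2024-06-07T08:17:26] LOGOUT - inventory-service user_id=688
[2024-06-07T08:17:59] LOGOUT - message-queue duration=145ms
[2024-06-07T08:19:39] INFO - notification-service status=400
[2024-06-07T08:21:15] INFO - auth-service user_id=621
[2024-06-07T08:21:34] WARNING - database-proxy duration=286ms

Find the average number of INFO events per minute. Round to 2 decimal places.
0.59

To calculate the rate:

1. Count total INFO events: 13
2. Total time period: 22 minutes
3. Rate = 13 / 22 = 0.59 events per minute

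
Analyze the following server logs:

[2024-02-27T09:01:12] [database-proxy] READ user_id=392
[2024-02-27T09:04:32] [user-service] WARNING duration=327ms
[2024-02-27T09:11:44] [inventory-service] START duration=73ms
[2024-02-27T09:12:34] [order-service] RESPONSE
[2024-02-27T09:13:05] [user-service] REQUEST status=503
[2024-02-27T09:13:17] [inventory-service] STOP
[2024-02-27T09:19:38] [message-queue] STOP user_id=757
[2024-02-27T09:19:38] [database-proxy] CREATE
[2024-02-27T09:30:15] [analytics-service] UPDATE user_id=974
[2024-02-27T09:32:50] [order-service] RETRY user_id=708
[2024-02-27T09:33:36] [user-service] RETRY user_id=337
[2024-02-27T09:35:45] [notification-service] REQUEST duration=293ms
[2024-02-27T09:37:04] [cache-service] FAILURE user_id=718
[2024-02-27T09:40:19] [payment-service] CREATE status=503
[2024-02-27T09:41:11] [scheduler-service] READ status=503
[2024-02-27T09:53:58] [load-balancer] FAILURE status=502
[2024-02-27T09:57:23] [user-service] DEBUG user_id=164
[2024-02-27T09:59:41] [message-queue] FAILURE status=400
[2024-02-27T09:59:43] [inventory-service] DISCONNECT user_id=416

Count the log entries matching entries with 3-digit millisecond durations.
2

To find matching entries:

1. Pattern to match: entries with 3-digit millisecond durations
2. Scan each log entry for the pattern
3. Count matches: 2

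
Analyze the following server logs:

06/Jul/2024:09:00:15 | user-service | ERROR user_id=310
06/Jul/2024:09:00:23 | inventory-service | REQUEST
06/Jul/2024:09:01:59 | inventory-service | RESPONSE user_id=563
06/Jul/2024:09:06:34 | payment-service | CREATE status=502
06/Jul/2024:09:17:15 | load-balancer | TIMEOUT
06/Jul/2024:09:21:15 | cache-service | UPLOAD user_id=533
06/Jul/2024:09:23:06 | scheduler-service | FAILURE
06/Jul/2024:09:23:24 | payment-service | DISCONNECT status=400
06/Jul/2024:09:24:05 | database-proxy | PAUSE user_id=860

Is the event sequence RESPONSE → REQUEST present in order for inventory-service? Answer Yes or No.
No

To verify sequence order:

1. Find all events in sequence RESPONSE → REQUEST for inventory-service
2. Extract their timestamps
3. Check if timestamps are in ascending order
4. Result: No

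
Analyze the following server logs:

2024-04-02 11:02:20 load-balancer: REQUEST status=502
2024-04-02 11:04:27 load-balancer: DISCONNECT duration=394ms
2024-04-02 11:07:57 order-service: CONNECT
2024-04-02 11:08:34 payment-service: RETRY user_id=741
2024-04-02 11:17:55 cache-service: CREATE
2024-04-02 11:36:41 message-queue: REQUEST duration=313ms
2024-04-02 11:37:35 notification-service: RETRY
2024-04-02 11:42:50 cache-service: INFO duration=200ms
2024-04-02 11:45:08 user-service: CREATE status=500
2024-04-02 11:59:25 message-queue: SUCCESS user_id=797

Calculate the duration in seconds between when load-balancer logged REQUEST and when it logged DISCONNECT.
127

To find the time between events:

1. Locate the first REQUEST event for load-balancer: 2024-04-02 11:02:20
2. Locate the first DISCONNECT event for load-balancer: 2024-04-02 11:04:27
3. Calculate the difference: 2024-04-02 11:04:27 - 2024-04-02 11:02:20 = 127 seconds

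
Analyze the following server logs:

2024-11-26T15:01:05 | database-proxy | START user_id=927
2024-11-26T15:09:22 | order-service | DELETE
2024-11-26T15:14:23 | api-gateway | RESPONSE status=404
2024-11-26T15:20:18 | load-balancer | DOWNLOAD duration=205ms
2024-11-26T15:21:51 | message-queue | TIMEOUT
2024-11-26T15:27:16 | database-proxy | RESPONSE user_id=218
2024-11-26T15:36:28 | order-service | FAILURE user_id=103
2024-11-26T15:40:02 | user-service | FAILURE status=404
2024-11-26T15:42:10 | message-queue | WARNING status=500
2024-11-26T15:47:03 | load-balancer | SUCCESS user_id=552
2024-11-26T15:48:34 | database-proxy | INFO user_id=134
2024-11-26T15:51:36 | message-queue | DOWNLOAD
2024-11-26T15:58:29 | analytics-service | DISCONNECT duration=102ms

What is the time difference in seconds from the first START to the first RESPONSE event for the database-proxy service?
1571

To find the time between events:

1. Locate the first START event for database-proxy: 2024-11-26T15:01:05
2. Locate the first RESPONSE event for database-proxy: 2024-11-26T15:27:16
3. Calculate the difference: 2024-11-26T15:27:16 - 2024-11-26T15:01:05 = 1571 seconds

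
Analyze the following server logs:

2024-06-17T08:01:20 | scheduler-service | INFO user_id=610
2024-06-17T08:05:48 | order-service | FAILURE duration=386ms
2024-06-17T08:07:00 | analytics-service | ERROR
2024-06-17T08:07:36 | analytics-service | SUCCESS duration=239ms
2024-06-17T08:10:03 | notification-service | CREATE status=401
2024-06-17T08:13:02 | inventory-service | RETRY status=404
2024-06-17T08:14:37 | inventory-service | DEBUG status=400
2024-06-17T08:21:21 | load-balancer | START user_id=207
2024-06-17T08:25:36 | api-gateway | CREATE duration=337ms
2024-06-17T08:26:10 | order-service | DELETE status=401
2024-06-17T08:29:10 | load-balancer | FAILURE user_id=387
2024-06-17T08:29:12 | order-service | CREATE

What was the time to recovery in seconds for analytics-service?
36

To calculate recovery time:

1. Find ERROR event for analytics-service: 2024-06-17T08:07:00
2. Find next SUCCESS event for analytics-service: 2024-06-17T08:07:36
3. Recovery time: 2024-06-17T08:07:36 - 2024-06-17T08:07:00 = 36 seconds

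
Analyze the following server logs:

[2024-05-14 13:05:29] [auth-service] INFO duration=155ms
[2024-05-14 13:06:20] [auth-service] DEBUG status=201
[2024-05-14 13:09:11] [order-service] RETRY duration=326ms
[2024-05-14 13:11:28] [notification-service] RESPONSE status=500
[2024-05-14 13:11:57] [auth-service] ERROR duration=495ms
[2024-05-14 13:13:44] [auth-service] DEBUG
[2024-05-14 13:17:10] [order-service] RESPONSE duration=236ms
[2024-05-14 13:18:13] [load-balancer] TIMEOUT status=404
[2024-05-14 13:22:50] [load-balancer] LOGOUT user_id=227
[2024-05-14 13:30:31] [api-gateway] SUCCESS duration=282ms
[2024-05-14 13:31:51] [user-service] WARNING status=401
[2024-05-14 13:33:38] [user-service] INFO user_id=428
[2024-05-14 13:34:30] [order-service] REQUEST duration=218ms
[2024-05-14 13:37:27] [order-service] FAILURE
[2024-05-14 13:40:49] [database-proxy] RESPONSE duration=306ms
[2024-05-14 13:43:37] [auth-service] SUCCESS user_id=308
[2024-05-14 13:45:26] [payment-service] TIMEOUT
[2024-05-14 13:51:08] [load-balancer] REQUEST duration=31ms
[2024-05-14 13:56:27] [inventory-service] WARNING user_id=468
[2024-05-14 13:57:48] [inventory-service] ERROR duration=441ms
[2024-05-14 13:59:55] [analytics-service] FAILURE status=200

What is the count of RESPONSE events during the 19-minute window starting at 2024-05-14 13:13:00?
1

To count events in the time window:

1. Window boundaries: 2024-05-14 13:13:00 to 2024-05-14 13:32:00
2. Filter for RESPONSE events within this window
3. Count matching events: 1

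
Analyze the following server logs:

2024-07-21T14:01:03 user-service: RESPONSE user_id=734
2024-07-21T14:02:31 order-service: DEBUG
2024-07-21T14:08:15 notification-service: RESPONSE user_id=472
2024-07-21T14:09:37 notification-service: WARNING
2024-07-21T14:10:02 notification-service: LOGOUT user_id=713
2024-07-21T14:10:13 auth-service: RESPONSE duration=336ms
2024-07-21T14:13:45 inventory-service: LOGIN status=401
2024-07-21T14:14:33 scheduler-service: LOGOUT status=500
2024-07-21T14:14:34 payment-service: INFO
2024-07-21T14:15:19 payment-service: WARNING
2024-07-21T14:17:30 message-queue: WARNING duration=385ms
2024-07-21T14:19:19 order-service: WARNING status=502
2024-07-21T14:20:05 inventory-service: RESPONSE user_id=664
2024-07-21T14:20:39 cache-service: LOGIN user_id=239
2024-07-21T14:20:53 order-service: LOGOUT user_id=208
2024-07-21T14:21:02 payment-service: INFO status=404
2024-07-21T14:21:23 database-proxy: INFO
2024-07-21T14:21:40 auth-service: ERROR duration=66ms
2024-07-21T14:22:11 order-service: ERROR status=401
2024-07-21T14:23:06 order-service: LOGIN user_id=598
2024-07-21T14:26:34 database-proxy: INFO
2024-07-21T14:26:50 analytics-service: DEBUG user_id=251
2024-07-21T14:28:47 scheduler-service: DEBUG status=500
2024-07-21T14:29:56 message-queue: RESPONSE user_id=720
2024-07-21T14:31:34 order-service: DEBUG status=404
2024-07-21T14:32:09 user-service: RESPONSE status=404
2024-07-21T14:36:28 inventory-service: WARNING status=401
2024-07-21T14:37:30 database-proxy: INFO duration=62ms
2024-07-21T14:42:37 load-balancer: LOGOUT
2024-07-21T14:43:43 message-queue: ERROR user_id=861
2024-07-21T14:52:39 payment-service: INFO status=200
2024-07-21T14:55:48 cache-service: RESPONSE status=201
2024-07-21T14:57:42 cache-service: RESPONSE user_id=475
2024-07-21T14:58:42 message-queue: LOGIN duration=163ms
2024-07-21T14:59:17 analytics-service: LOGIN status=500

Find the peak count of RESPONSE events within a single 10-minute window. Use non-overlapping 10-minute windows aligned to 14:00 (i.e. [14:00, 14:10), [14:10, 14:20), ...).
2

To find the burst window:

1. Divide the log period into non-overlapping 10-minute windows starting at 14:00
2. Count RESPONSE events in each window
3. Find the window with maximum count
4. Maximum events in a window: 2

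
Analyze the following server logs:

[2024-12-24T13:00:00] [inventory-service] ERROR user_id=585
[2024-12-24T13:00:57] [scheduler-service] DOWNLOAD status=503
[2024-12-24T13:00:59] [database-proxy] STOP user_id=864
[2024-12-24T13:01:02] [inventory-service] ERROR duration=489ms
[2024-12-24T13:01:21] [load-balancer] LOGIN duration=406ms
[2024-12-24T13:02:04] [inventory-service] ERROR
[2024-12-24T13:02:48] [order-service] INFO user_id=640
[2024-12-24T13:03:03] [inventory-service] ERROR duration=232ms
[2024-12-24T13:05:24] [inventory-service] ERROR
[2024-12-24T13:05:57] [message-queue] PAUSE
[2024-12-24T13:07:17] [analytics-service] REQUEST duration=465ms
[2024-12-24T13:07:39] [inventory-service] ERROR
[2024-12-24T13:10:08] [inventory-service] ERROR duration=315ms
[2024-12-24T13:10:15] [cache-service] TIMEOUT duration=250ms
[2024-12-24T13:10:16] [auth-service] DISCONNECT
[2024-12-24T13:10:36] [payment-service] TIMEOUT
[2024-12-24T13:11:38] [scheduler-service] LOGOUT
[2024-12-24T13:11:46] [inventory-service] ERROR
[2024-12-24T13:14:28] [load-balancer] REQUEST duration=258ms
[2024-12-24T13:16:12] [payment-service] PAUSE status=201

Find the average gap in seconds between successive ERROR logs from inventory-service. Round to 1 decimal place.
100.9

To calculate average interval:

1. Find all ERROR events for inventory-service in order
2. Calculate time gaps between consecutive events
3. Compute mean of gaps: 706 / 7 = 100.9 seconds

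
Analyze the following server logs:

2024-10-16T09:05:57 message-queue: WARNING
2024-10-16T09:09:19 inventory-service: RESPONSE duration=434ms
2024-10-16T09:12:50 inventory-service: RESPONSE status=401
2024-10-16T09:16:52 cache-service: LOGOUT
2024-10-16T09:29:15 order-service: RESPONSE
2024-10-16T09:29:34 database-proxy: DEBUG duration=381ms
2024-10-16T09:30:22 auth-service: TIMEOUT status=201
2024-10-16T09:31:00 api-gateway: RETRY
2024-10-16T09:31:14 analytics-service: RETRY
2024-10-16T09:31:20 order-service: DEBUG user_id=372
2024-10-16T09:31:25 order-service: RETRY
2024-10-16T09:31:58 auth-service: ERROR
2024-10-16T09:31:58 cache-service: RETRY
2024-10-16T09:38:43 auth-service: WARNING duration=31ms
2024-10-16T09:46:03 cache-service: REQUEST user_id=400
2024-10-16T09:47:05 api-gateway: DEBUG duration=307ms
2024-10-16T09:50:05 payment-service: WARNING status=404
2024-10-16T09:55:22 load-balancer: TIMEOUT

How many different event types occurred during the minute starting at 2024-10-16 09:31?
3

To count unique event types:

1. Filter events in the minute starting at 2024-10-16 09:31
2. Extract event types from matching entries
3. Count unique types: 3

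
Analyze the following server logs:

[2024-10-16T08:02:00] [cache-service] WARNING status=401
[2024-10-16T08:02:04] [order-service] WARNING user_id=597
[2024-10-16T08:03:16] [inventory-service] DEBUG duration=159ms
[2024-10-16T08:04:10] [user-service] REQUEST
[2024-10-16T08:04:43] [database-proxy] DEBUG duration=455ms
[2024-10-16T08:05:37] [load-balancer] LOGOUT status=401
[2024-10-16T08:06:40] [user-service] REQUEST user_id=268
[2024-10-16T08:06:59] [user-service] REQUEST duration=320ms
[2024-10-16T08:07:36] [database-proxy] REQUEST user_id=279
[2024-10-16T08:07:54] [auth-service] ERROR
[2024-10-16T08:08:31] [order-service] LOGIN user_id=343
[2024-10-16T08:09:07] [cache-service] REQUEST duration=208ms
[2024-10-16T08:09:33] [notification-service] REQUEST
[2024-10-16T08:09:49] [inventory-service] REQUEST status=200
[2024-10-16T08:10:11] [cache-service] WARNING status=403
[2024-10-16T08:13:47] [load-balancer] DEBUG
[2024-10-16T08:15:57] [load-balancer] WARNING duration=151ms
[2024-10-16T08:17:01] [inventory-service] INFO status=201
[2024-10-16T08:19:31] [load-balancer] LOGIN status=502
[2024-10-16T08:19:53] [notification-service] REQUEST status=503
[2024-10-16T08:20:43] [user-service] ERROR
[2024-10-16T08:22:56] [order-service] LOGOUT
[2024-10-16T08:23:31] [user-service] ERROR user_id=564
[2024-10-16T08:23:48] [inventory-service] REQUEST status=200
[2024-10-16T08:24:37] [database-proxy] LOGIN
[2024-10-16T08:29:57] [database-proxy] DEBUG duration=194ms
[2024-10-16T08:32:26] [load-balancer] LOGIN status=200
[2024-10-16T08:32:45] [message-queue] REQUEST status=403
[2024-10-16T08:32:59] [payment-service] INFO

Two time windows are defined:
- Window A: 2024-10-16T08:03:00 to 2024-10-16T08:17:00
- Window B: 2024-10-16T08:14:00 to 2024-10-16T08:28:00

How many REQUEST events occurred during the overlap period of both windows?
0

To find overlap events:

1. Window A: 2024-10-16T08:03:00 to 2024-10-16T08:17:00
2. Window B: 2024-10-16T08:14:00 to 2024-10-16T08:28:00
3. Overlap period: 2024-10-16T08:14:00 to 2024-10-16T08:17:00
4. Count REQUEST events in overlap: 0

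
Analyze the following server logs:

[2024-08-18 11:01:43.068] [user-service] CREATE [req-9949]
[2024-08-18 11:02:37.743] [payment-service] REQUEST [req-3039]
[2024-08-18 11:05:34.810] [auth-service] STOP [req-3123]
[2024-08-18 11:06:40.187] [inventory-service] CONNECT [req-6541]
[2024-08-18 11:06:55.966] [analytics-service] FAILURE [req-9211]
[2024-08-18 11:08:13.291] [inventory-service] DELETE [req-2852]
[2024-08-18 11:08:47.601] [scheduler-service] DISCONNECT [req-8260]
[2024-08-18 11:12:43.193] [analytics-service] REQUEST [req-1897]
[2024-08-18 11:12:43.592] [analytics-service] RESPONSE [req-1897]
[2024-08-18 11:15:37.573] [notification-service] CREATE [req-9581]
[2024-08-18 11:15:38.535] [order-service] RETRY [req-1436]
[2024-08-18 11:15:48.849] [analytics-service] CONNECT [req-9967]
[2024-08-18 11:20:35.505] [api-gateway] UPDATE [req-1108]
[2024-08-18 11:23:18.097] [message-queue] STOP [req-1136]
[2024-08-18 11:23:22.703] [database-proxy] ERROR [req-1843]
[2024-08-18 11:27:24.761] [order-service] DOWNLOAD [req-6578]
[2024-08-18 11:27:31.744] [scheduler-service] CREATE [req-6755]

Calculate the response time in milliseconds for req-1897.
399

To calculate latency:

1. Find REQUEST with id req-1897: 2024-08-18 11:12:43.193
2. Find RESPONSE with id req-1897: 2024-08-18 11:12:43.592
3. Latency: 2024-08-18 11:12:43.592 - 2024-08-18 11:12:43.193 = 399ms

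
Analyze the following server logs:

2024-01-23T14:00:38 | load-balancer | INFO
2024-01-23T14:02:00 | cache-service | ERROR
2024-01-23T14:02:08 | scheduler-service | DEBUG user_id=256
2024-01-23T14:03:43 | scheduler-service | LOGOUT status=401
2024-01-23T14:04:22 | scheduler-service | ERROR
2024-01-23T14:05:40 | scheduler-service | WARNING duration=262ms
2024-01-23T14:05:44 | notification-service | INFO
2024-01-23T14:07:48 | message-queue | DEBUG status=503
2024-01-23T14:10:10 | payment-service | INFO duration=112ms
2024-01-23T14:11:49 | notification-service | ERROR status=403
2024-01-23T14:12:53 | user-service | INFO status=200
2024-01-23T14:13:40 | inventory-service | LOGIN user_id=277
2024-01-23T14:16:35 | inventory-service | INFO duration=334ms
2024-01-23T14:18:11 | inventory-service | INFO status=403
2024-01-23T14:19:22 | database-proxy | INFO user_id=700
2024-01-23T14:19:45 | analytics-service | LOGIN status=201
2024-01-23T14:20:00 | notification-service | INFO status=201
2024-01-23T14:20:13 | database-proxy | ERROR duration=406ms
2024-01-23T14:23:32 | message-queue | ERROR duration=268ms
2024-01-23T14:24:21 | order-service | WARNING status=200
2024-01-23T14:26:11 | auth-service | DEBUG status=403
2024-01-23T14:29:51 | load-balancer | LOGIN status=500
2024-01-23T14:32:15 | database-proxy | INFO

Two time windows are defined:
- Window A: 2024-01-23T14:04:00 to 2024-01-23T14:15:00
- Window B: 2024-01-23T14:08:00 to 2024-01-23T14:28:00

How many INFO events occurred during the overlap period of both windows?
2

To find overlap events:

1. Window A: 2024-01-23T14:04:00 to 2024-01-23T14:15:00
2. Window B: 2024-01-23T14:08:00 to 2024-01-23T14:28:00
3. Overlap period: 2024-01-23T14:08:00 to 2024-01-23T14:15:00
4. Count INFO events in overlap: 2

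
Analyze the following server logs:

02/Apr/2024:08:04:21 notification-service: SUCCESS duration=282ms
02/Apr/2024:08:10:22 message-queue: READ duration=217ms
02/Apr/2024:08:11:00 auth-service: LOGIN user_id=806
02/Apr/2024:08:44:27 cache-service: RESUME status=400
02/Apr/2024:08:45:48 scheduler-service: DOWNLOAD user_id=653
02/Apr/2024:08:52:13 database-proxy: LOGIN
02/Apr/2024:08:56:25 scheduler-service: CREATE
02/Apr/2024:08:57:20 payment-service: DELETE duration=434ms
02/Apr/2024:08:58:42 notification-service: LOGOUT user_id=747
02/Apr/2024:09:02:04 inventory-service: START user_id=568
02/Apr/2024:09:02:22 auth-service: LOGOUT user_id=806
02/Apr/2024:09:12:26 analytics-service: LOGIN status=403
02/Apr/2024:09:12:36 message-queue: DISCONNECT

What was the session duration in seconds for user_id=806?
3082

To calculate session duration:

1. Find LOGIN event for user_id=806: 02/Apr/2024:08:11:00
2. Find LOGOUT event for user_id=806: 02/Apr/2024:09:02:22
3. Session duration: 02/Apr/2024:09:02:22 - 02/Apr/2024:08:11:00 = 3082 seconds (51 minutes)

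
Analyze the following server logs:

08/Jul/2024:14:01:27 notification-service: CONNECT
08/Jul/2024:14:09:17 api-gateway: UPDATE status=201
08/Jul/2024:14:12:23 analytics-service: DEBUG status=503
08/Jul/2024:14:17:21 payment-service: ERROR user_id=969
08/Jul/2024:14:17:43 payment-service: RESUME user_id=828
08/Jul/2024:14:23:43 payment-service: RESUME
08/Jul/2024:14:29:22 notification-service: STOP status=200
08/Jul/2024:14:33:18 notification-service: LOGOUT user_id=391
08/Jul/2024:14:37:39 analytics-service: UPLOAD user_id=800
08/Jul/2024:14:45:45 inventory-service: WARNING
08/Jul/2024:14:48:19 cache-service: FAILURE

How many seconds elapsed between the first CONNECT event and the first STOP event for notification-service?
1675

To find the time between events:

1. Locate the first CONNECT event for notification-service: 08/Jul/2024:14:01:27
2. Locate the first STOP event for notification-service: 08/Jul/2024:14:29:22
3. Calculate the difference: 08/Jul/2024:14:29:22 - 08/Jul/2024:14:01:27 = 1675 seconds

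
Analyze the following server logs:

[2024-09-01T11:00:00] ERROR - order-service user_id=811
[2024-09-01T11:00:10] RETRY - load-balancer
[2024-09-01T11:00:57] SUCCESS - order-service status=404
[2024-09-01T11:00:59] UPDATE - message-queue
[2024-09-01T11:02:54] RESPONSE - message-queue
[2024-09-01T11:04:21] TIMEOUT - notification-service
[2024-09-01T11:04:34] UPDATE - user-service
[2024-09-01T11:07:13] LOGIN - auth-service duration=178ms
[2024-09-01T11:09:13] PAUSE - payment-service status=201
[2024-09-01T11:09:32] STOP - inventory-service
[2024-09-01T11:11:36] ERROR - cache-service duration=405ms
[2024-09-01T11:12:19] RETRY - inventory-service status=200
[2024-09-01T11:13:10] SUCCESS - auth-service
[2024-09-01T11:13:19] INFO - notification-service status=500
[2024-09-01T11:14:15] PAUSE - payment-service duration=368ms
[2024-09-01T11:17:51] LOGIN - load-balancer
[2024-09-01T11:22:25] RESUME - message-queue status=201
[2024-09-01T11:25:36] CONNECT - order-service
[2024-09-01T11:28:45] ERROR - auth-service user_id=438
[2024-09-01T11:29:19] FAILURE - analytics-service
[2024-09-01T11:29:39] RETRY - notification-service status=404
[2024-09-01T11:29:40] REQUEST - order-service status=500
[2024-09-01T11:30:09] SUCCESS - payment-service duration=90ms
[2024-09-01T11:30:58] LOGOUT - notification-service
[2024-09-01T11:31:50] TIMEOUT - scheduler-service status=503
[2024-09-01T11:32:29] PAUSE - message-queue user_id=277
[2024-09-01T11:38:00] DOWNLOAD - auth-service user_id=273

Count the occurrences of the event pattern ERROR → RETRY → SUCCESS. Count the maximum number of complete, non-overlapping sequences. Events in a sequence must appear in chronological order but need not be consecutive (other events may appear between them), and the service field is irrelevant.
3

To count sequences:

1. Look for pattern: ERROR → RETRY → SUCCESS
2. Greedily scan the log in chronological order, matching each sequence element in turn (ignoring service)
3. Each time the full pattern completes, increment the count and restart matching from the next event
4. Complete non-overlapping sequences found: 3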